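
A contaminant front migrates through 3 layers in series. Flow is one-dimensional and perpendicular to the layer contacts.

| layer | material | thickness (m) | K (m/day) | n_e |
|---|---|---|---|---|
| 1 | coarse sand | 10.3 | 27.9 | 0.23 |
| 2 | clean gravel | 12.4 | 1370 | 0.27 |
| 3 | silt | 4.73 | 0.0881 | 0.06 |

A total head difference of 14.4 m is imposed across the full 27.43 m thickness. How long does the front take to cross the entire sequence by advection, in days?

With flow normal to the layers, continuity requires the same specific discharge q through every layer.
Σ(b_i/K_i) = 10.3/27.9 + 12.4/1370 + 4.73/0.0881 = 54.07 d.
q = Δh / Σ(b_i/K_i) = 14.4 / 54.07 = 0.2663 m/day.
In each layer the seepage velocity is v_i = q/n_i, so the layer transit time is t_i = b_i·n_i / q:
  layer 1 (coarse sand): t_1 = 10.3 × 0.23 / 0.2663 = 8.895 d
  layer 2 (clean gravel): t_2 = 12.4 × 0.27 / 0.2663 = 12.57 d
  layer 3 (silt): t_3 = 4.73 × 0.06 / 0.2663 = 1.066 d
Total t = Σ t_i = 22.53 days.

22.5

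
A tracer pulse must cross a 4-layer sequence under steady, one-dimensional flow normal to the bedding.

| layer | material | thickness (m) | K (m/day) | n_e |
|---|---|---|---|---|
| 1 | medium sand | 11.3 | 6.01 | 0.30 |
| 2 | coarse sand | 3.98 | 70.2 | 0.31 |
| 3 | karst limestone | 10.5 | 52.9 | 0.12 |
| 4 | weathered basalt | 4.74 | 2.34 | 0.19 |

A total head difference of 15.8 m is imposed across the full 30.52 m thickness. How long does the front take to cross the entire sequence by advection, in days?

1.79

With flow normal to the layers, continuity requires the same specific discharge q through every layer.
Σ(b_i/K_i) = 11.3/6.01 + 3.98/70.2 + 10.5/52.9 + 4.74/2.34 = 4.161 d.
q = Δh / Σ(b_i/K_i) = 15.8 / 4.161 = 3.797 m/day.
In each layer the seepage velocity is v_i = q/n_i, so the layer transit time is t_i = b_i·n_i / q:
  layer 1 (medium sand): t_1 = 11.3 × 0.30 / 3.797 = 0.8928 d
  layer 2 (coarse sand): t_2 = 3.98 × 0.31 / 3.797 = 0.3249 d
  layer 3 (karst limestone): t_3 = 10.5 × 0.12 / 3.797 = 0.3318 d
  layer 4 (weathered basalt): t_4 = 4.74 × 0.19 / 3.797 = 0.2372 d
Total t = Σ t_i = 1.787 days.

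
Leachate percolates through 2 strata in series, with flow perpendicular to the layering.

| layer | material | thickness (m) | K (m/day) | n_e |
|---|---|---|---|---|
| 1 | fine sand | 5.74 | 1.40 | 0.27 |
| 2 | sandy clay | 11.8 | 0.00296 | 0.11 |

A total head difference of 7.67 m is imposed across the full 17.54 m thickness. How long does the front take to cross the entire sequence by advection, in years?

4.06

With flow normal to the layers, continuity requires the same specific discharge q through every layer.
Σ(b_i/K_i) = 5.74/1.40 + 11.8/0.00296 = 3991 d.
q = Δh / Σ(b_i/K_i) = 7.67 / 3991 = 0.001922 m/day.
In each layer the seepage velocity is v_i = q/n_i, so the layer transit time is t_i = b_i·n_i / q:
  layer 1 (fine sand): t_1 = 5.74 × 0.27 / 0.001922 = 806.3 d
  layer 2 (sandy clay): t_2 = 11.8 × 0.11 / 0.001922 = 675.3 d
Total t = Σ t_i = 1482 days = 4.057 years.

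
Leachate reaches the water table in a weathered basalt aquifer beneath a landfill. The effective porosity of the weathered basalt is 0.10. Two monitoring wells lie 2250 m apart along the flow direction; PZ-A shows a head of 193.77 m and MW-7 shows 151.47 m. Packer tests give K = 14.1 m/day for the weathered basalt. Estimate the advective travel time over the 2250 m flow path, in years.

2.32

Hydraulic gradient i = (193.77 − 151.47) / 2250 = 42.3 / 2250 = 0.01880.
Darcy flux q = K · i = 14.10 × 0.01880 = 0.2651 m/day.
Seepage velocity v = q / n_e = 0.2651 / 0.10 = 2.651 m/day.
Travel time t = L / v = 2250 / 2.651 = 848.8 days = 2.324 years.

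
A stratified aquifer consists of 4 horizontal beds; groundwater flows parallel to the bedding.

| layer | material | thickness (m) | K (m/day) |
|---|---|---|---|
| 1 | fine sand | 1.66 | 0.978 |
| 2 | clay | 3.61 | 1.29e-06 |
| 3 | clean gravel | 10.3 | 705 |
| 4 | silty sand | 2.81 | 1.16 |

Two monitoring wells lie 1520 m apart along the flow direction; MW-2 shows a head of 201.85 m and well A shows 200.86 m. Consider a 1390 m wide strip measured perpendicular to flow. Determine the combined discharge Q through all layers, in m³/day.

6580

Flow is parallel to layering, so each bed carries its own Darcy discharge and the transmissivities add.
Σ(K_i·b_i) = 0.978×1.66 + 1.29e-06×3.61 + 705×10.3 + 1.16×2.81 = 7266 m²/day.
Hydraulic gradient i = (201.85 − 200.86) / 1520 = 0.99 / 1520 = 0.0006513.
Q = Σ(K_i·b_i) · W · i = 7266 × 1390 × 0.0006513 = 6578 m³/day.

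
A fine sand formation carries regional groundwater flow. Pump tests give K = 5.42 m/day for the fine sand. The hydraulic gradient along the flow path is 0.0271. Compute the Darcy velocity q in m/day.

0.147

Hydraulic gradient i = 0.0271.
Specific discharge q = K · i = 5.420 × 0.02710 = 0.1469 m/day.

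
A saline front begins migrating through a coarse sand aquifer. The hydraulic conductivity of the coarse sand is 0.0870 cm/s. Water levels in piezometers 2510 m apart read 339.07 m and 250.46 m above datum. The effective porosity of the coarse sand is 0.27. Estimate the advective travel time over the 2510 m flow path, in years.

0.699

Convert K: 0.0870 cm/s × 864 = 75.17 m/day.
Hydraulic gradient i = (339.07 − 250.46) / 2510 = 88.61 / 2510 = 0.03530.
Darcy flux q = K · i = 75.17 × 0.03530 = 2.654 m/day.
Seepage velocity v = q / n_e = 2.654 / 0.27 = 9.828 m/day.
Travel time t = L / v = 2510 / 9.828 = 255.4 days = 0.6992 years.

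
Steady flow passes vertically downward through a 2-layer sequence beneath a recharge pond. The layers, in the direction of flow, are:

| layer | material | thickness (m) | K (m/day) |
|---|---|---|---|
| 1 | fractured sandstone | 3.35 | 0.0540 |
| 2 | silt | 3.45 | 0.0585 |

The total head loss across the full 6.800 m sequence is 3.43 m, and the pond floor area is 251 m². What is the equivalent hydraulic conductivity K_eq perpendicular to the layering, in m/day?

0.0562

Flow is perpendicular to layering, so the layers act in series and the equivalent K is the thickness-weighted harmonic mean.
Total thickness L = 3.35 + 3.45 = 6.800 m.
Σ(b_i/K_i) = 3.35/0.0540 + 3.45/0.0585 = 121.0 d.
K_eq = L / Σ(b_i/K_i) = 6.800 / 121.0 = 0.05619 m/day.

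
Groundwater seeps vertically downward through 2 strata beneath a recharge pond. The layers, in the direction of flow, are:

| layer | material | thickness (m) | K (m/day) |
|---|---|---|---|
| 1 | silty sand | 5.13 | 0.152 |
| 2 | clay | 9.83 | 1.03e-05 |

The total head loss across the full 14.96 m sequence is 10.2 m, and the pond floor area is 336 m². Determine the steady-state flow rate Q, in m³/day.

0.00359

Flow is perpendicular to layering, so the layers act in series and the equivalent K is the thickness-weighted harmonic mean.
Total thickness L = 5.13 + 9.83 = 14.96 m.
Σ(b_i/K_i) = 5.13/0.152 + 9.83/1.03e-05 = 9.544e+05 d.
K_eq = L / Σ(b_i/K_i) = 14.96 / 9.544e+05 = 1.567e-05 m/day.
Q = K_eq · A · (Δh/L) = 1.567e-05 × 336 × (10.2/14.96) = 0.003591 m³/day.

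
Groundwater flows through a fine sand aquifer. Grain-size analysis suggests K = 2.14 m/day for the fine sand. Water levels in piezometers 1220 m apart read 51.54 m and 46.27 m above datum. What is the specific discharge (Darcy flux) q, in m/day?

Hydraulic gradient i = (51.54 − 46.27) / 1220 = 5.27 / 1220 = 0.004320.
Specific discharge q = K · i = 2.140 × 0.004320 = 0.009244 m/day.

0.00924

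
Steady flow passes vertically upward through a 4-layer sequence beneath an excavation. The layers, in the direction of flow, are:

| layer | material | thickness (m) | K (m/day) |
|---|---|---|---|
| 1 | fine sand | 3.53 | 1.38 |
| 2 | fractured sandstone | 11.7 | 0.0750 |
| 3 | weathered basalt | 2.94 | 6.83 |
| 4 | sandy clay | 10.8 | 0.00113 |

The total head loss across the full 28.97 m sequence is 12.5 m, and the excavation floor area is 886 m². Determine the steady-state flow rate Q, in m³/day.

1.14

Flow is perpendicular to layering, so the layers act in series and the equivalent K is the thickness-weighted harmonic mean.
Total thickness L = 3.53 + 11.7 + 2.94 + 10.8 = 28.97 m.
Σ(b_i/K_i) = 3.53/1.38 + 11.7/0.0750 + 2.94/6.83 + 10.8/0.00113 = 9717 d.
K_eq = L / Σ(b_i/K_i) = 28.97 / 9717 = 0.002982 m/day.
Q = K_eq · A · (Δh/L) = 0.002982 × 886 × (12.5/28.97) = 1.140 m³/day.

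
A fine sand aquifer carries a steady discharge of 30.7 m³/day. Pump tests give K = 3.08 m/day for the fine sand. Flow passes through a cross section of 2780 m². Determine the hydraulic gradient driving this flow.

0.00359

From Q = K·A·i, i = Q / (K·A) = 30.7 / (3.080 × 2780) = 0.003585.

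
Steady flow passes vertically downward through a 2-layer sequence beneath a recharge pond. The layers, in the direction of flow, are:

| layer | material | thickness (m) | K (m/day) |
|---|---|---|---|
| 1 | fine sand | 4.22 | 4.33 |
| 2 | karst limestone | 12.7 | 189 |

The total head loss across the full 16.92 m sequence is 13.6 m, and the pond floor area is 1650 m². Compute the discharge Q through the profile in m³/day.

Flow is perpendicular to layering, so the layers act in series and the equivalent K is the thickness-weighted harmonic mean.
Total thickness L = 4.22 + 12.7 = 16.92 m.
Σ(b_i/K_i) = 4.22/4.33 + 12.7/189 = 1.042 d.
K_eq = L / Σ(b_i/K_i) = 16.92 / 1.042 = 16.24 m/day.
Q = K_eq · A · (Δh/L) = 16.24 × 1650 × (13.6/16.92) = 21540 m³/day.

21500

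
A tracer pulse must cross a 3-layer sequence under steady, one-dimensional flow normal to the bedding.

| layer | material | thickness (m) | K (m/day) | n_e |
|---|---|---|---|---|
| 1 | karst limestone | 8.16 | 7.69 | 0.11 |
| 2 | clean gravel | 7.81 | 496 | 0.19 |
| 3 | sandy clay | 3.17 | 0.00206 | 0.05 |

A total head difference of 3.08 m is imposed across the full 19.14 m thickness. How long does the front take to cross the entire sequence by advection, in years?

3.48

With flow normal to the layers, continuity requires the same specific discharge q through every layer.
Σ(b_i/K_i) = 8.16/7.69 + 7.81/496 + 3.17/0.00206 = 1540 d.
q = Δh / Σ(b_i/K_i) = 3.08 / 1540 = 0.002000 m/day.
In each layer the seepage velocity is v_i = q/n_i, so the layer transit time is t_i = b_i·n_i / q:
  layer 1 (karst limestone): t_1 = 8.16 × 0.11 / 0.002000 = 448.8 d
  layer 2 (clean gravel): t_2 = 7.81 × 0.19 / 0.002000 = 741.9 d
  layer 3 (sandy clay): t_3 = 3.17 × 0.05 / 0.002000 = 79.25 d
Total t = Σ t_i = 1270 days = 3.477 years.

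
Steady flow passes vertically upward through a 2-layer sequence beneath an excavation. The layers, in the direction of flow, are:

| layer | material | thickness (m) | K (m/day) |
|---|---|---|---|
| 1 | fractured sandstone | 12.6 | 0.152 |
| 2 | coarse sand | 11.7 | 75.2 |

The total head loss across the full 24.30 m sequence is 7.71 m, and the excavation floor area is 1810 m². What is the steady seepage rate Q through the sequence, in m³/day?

168

Flow is perpendicular to layering, so the layers act in series and the equivalent K is the thickness-weighted harmonic mean.
Total thickness L = 12.6 + 11.7 = 24.30 m.
Σ(b_i/K_i) = 12.6/0.152 + 11.7/75.2 = 83.05 d.
K_eq = L / Σ(b_i/K_i) = 24.30 / 83.05 = 0.2926 m/day.
Q = K_eq · A · (Δh/L) = 0.2926 × 1810 × (7.71/24.30) = 168.0 m³/day.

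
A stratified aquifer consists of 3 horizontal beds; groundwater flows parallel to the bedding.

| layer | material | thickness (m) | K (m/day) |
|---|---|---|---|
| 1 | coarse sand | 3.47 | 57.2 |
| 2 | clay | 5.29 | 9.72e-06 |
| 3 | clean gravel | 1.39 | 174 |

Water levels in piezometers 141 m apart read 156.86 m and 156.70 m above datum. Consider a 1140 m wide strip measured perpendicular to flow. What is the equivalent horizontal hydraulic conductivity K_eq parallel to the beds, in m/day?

43.4

Flow is parallel to layering, so each bed carries its own Darcy discharge and the transmissivities add.
Σ(K_i·b_i) = 57.2×3.47 + 9.72e-06×5.29 + 174×1.39 = 440.3 m²/day.
Total thickness b = 10.15 m, so K_eq = Σ(K_i·b_i)/b = 43.38 m/day.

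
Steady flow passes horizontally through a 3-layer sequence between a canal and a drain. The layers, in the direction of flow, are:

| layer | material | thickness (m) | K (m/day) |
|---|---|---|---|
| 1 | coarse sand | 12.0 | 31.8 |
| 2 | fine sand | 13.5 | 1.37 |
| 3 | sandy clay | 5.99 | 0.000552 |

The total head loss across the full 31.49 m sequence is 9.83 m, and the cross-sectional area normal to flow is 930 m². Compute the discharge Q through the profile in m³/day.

0.842

Flow is perpendicular to layering, so the layers act in series and the equivalent K is the thickness-weighted harmonic mean.
Total thickness L = 12.0 + 13.5 + 5.99 = 31.49 m.
Σ(b_i/K_i) = 12.0/31.8 + 13.5/1.37 + 5.99/0.000552 = 10862 d.
K_eq = L / Σ(b_i/K_i) = 31.49 / 10862 = 0.002899 m/day.
Q = K_eq · A · (Δh/L) = 0.002899 × 930 × (9.83/31.49) = 0.8417 m³/day.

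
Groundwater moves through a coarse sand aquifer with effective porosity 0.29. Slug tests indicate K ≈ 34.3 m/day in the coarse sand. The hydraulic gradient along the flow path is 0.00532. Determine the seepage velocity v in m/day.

0.629

Hydraulic gradient i = 0.00532.
Darcy flux q = K · i = 34.30 × 0.005320 = 0.1825 m/day.
Seepage velocity v = q / n_e = 0.1825 / 0.29 = 0.6292 m/day.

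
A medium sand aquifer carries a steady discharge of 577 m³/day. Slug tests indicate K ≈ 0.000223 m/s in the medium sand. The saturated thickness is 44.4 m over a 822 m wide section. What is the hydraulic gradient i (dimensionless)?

Convert K: 0.000223 m/s × 86400 = 19.27 m/day.
Cross-sectional area A = 822 × 44.4 = 36497 m².
From Q = K·A·i, i = Q / (K·A) = 577 / (19.27 × 36497) = 0.0008205.

0.000821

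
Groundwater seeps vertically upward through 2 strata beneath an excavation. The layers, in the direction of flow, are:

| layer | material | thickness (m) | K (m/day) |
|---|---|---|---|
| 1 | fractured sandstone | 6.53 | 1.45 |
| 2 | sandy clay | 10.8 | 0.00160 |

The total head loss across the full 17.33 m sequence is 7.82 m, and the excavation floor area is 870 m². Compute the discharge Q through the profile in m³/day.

Flow is perpendicular to layering, so the layers act in series and the equivalent K is the thickness-weighted harmonic mean.
Total thickness L = 6.53 + 10.8 = 17.33 m.
Σ(b_i/K_i) = 6.53/1.45 + 10.8/0.00160 = 6755 d.
K_eq = L / Σ(b_i/K_i) = 17.33 / 6755 = 0.002566 m/day.
Q = K_eq · A · (Δh/L) = 0.002566 × 870 × (7.82/17.33) = 1.007 m³/day.

1.01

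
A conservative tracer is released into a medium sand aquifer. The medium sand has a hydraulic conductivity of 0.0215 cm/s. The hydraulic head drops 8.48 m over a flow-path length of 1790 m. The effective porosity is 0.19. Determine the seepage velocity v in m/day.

0.463

Convert K: 0.0215 cm/s × 864 = 18.58 m/day.
Hydraulic gradient i = Δh / L = 8.48 / 1790 = 0.004737.
Darcy flux q = K · i = 18.58 × 0.004737 = 0.08800 m/day.
Seepage velocity v = q / n_e = 0.08800 / 0.19 = 0.4632 m/day.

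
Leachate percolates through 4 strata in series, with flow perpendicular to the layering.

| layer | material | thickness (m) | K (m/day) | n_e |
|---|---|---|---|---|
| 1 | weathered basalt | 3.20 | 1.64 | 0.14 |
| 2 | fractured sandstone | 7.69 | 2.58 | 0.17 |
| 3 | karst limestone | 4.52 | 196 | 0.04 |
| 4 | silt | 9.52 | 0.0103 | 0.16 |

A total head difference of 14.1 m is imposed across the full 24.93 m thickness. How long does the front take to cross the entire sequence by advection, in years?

0.624

With flow normal to the layers, continuity requires the same specific discharge q through every layer.
Σ(b_i/K_i) = 3.20/1.64 + 7.69/2.58 + 4.52/196 + 9.52/0.0103 = 929.2 d.
q = Δh / Σ(b_i/K_i) = 14.1 / 929.2 = 0.01517 m/day.
In each layer the seepage velocity is v_i = q/n_i, so the layer transit time is t_i = b_i·n_i / q:
  layer 1 (weathered basalt): t_1 = 3.20 × 0.14 / 0.01517 = 29.52 d
  layer 2 (fractured sandstone): t_2 = 7.69 × 0.17 / 0.01517 = 86.15 d
  layer 3 (karst limestone): t_3 = 4.52 × 0.04 / 0.01517 = 11.92 d
  layer 4 (silt): t_4 = 9.52 × 0.16 / 0.01517 = 100.4 d
Total t = Σ t_i = 228.0 days = 0.6242 years.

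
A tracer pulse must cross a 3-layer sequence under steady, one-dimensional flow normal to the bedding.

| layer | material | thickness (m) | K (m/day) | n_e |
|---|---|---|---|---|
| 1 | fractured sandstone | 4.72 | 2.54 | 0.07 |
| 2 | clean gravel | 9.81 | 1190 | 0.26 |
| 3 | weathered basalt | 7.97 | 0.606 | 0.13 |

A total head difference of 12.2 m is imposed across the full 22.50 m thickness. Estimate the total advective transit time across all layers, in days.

4.82

With flow normal to the layers, continuity requires the same specific discharge q through every layer.
Σ(b_i/K_i) = 4.72/2.54 + 9.81/1190 + 7.97/0.606 = 15.02 d.
q = Δh / Σ(b_i/K_i) = 12.2 / 15.02 = 0.8123 m/day.
In each layer the seepage velocity is v_i = q/n_i, so the layer transit time is t_i = b_i·n_i / q:
  layer 1 (fractured sandstone): t_1 = 4.72 × 0.07 / 0.8123 = 0.4067 d
  layer 2 (clean gravel): t_2 = 9.81 × 0.26 / 0.8123 = 3.140 d
  layer 3 (weathered basalt): t_3 = 7.97 × 0.13 / 0.8123 = 1.275 d
Total t = Σ t_i = 4.822 days.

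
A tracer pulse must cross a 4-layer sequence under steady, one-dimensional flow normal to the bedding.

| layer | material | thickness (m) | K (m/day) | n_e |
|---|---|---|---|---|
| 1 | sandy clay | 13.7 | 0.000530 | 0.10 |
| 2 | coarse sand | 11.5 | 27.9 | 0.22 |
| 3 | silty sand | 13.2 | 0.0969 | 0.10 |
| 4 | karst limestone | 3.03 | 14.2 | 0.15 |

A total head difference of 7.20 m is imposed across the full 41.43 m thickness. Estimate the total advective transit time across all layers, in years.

With flow normal to the layers, continuity requires the same specific discharge q through every layer.
Σ(b_i/K_i) = 13.7/0.000530 + 11.5/27.9 + 13.2/0.0969 + 3.03/14.2 = 25986 d.
q = Δh / Σ(b_i/K_i) = 7.20 / 25986 = 0.0002771 m/day.
In each layer the seepage velocity is v_i = q/n_i, so the layer transit time is t_i = b_i·n_i / q:
  layer 1 (sandy clay): t_1 = 13.7 × 0.10 / 0.0002771 = 4945 d
  layer 2 (coarse sand): t_2 = 11.5 × 0.22 / 0.0002771 = 9131 d
  layer 3 (silty sand): t_3 = 13.2 × 0.10 / 0.0002771 = 4764 d
  layer 4 (karst limestone): t_4 = 3.03 × 0.15 / 0.0002771 = 1640 d
Total t = Σ t_i = 20480 days = 56.07 years.

56.1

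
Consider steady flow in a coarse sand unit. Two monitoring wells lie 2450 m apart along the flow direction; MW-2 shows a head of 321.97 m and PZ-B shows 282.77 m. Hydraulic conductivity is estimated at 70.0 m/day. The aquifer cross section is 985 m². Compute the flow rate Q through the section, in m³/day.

1100

Hydraulic gradient i = (321.97 − 282.77) / 2450 = 39.2 / 2450 = 0.01600.
Darcy's law: Q = K · A · i = 70.00 × 985.0 × 0.01600 = 1103 m³/day.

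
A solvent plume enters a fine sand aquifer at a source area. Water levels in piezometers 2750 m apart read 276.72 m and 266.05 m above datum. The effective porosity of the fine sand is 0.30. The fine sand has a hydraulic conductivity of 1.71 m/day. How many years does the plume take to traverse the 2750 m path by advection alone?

Hydraulic gradient i = (276.72 − 266.05) / 2750 = 10.67 / 2750 = 0.003880.
Darcy flux q = K · i = 1.710 × 0.003880 = 0.006635 m/day.
Seepage velocity v = q / n_e = 0.006635 / 0.30 = 0.02212 m/day.
Travel time t = L / v = 2750 / 0.02212 = 1.243e+05 days = 340.4 years.

340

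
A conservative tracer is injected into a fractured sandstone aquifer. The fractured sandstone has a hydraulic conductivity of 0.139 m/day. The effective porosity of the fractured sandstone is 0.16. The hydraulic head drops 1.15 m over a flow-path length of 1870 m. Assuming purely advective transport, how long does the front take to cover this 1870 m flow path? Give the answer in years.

Hydraulic gradient i = Δh / L = 1.15 / 1870 = 0.0006150.
Darcy flux q = K · i = 0.1390 × 0.0006150 = 8.548e-05 m/day.
Seepage velocity v = q / n_e = 8.548e-05 / 0.16 = 0.0005343 m/day.
Travel time t = L / v = 1870 / 0.0005343 = 3.500e+06 days = 9583 years.

9580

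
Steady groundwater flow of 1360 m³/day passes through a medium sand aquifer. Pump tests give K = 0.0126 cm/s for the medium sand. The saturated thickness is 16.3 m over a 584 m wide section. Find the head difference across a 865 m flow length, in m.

Convert K: 0.0126 cm/s × 864 = 10.89 m/day.
Cross-sectional area A = 584 × 16.3 = 9519 m².
From Q = K·A·i, i = Q / (K·A) = 1360 / (10.89 × 9519) = 0.01312.
Head loss Δh = i · L = 0.01312 × 865 = 11.35 m.

11.4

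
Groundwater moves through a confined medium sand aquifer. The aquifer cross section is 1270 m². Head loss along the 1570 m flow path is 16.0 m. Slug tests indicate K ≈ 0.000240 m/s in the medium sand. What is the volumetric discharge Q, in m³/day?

Convert K: 0.000240 m/s × 86400 = 20.74 m/day.
Hydraulic gradient i = Δh / L = 16.0 / 1570 = 0.01019.
Darcy's law: Q = K · A · i = 20.74 × 1270 × 0.01019 = 268.4 m³/day.

268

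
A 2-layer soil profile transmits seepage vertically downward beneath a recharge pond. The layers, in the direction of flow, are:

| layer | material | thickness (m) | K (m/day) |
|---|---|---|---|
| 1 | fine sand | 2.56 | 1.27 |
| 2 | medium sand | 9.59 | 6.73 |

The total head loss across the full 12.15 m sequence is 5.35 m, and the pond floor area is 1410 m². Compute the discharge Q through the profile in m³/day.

2190

Flow is perpendicular to layering, so the layers act in series and the equivalent K is the thickness-weighted harmonic mean.
Total thickness L = 2.56 + 9.59 = 12.15 m.
Σ(b_i/K_i) = 2.56/1.27 + 9.59/6.73 = 3.441 d.
K_eq = L / Σ(b_i/K_i) = 12.15 / 3.441 = 3.531 m/day.
Q = K_eq · A · (Δh/L) = 3.531 × 1410 × (5.35/12.15) = 2192 m³/day.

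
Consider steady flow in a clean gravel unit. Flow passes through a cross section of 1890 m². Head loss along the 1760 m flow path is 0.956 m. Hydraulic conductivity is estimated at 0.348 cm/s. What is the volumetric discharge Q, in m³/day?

Convert K: 0.348 cm/s × 864 = 300.7 m/day.
Hydraulic gradient i = Δh / L = 0.956 / 1760 = 0.0005432.
Darcy's law: Q = K · A · i = 300.7 × 1890 × 0.0005432 = 308.7 m³/day.

309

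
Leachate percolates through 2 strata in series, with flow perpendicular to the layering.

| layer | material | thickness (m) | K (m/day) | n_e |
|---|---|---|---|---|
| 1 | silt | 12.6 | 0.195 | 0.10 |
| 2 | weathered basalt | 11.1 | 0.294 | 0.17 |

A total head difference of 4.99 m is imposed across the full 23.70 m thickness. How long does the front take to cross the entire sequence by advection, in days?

64.6

With flow normal to the layers, continuity requires the same specific discharge q through every layer.
Σ(b_i/K_i) = 12.6/0.195 + 11.1/0.294 = 102.4 d.
q = Δh / Σ(b_i/K_i) = 4.99 / 102.4 = 0.04874 m/day.
In each layer the seepage velocity is v_i = q/n_i, so the layer transit time is t_i = b_i·n_i / q:
  layer 1 (silt): t_1 = 12.6 × 0.10 / 0.04874 = 25.85 d
  layer 2 (weathered basalt): t_2 = 11.1 × 0.17 / 0.04874 = 38.71 d
Total t = Σ t_i = 64.56 days.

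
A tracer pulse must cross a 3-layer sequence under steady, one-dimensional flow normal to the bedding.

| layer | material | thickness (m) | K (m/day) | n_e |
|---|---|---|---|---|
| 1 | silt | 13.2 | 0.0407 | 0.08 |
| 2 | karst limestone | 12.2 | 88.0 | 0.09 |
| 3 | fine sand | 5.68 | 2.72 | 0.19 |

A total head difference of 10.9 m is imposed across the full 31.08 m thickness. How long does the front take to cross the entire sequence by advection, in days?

96.9

With flow normal to the layers, continuity requires the same specific discharge q through every layer.
Σ(b_i/K_i) = 13.2/0.0407 + 12.2/88.0 + 5.68/2.72 = 326.6 d.
q = Δh / Σ(b_i/K_i) = 10.9 / 326.6 = 0.03338 m/day.
In each layer the seepage velocity is v_i = q/n_i, so the layer transit time is t_i = b_i·n_i / q:
  layer 1 (silt): t_1 = 13.2 × 0.08 / 0.03338 = 31.64 d
  layer 2 (karst limestone): t_2 = 12.2 × 0.09 / 0.03338 = 32.89 d
  layer 3 (fine sand): t_3 = 5.68 × 0.19 / 0.03338 = 32.33 d
Total t = Σ t_i = 96.86 days.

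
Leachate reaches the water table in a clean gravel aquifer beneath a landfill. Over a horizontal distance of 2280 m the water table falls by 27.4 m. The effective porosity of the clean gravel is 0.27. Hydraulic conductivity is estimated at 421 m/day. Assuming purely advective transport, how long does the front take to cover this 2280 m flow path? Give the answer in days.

Hydraulic gradient i = Δh / L = 27.4 / 2280 = 0.01202.
Darcy flux q = K · i = 421.0 × 0.01202 = 5.059 m/day.
Seepage velocity v = q / n_e = 5.059 / 0.27 = 18.74 m/day.
Travel time t = L / v = 2280 / 18.74 = 121.7 days.

122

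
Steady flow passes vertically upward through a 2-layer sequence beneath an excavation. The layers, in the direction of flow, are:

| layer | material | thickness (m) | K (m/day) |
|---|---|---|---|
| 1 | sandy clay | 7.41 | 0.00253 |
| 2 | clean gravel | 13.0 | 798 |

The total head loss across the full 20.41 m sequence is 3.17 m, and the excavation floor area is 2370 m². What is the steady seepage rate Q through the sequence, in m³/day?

2.57

Flow is perpendicular to layering, so the layers act in series and the equivalent K is the thickness-weighted harmonic mean.
Total thickness L = 7.41 + 13.0 = 20.41 m.
Σ(b_i/K_i) = 7.41/0.00253 + 13.0/798 = 2929 d.
K_eq = L / Σ(b_i/K_i) = 20.41 / 2929 = 0.006969 m/day.
Q = K_eq · A · (Δh/L) = 0.006969 × 2370 × (3.17/20.41) = 2.565 m³/day.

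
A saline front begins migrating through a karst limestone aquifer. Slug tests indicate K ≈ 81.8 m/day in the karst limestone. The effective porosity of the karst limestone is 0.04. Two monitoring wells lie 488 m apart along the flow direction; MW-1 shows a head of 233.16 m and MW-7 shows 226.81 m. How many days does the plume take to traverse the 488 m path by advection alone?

18.3

Hydraulic gradient i = (233.16 − 226.81) / 488 = 6.35 / 488 = 0.01301.
Darcy flux q = K · i = 81.80 × 0.01301 = 1.064 m/day.
Seepage velocity v = q / n_e = 1.064 / 0.04 = 26.61 m/day.
Travel time t = L / v = 488 / 26.61 = 18.34 days.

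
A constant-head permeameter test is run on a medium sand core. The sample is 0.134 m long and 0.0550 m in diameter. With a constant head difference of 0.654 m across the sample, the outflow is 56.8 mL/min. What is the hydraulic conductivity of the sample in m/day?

7.05

Cross-sectional area A = π·(d/2)² = π × (0.0550/2)² = 0.002376 m².
Convert discharge: 56.8 mL/min = 9.467e-07 m³/s.
Darcy's law rearranged: K = Q·L / (A·Δh) = 9.467e-07 × 0.134 / (0.002376 × 0.654) = 8.164e-05 m/s = 7.054 m/day.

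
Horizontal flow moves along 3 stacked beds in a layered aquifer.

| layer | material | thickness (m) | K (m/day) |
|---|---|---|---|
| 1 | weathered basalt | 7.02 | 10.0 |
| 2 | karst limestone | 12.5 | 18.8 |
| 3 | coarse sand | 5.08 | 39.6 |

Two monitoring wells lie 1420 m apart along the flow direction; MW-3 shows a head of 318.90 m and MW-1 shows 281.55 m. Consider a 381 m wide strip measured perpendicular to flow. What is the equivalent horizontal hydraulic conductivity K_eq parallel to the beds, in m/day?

Flow is parallel to layering, so each bed carries its own Darcy discharge and the transmissivities add.
Σ(K_i·b_i) = 10.0×7.02 + 18.8×12.5 + 39.6×5.08 = 506.4 m²/day.
Total thickness b = 24.60 m, so K_eq = Σ(K_i·b_i)/b = 20.58 m/day.

20.6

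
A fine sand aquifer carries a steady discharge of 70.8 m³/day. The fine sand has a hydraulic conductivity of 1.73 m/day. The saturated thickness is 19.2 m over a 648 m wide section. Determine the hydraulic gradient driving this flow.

Cross-sectional area A = 648 × 19.2 = 12442 m².
From Q = K·A·i, i = Q / (K·A) = 70.8 / (1.730 × 12442) = 0.003289.

0.00329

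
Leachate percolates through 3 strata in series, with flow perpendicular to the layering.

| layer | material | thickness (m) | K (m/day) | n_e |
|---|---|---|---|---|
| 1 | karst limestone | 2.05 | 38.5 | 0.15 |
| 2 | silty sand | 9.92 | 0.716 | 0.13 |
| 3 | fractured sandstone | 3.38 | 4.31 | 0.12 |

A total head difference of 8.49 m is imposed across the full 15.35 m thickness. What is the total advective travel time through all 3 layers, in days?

With flow normal to the layers, continuity requires the same specific discharge q through every layer.
Σ(b_i/K_i) = 2.05/38.5 + 9.92/0.716 + 3.38/4.31 = 14.69 d.
q = Δh / Σ(b_i/K_i) = 8.49 / 14.69 = 0.5779 m/day.
In each layer the seepage velocity is v_i = q/n_i, so the layer transit time is t_i = b_i·n_i / q:
  layer 1 (karst limestone): t_1 = 2.05 × 0.15 / 0.5779 = 0.5321 d
  layer 2 (silty sand): t_2 = 9.92 × 0.13 / 0.5779 = 2.232 d
  layer 3 (fractured sandstone): t_3 = 3.38 × 0.12 / 0.5779 = 0.7019 d
Total t = Σ t_i = 3.466 days.

3.47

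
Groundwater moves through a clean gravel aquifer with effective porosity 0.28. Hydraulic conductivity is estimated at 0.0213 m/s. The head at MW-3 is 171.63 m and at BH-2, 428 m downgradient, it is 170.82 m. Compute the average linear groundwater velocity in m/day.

12.4

Convert K: 0.0213 m/s × 86400 = 1840 m/day.
Hydraulic gradient i = (171.63 − 170.82) / 428 = 0.81 / 428 = 0.001893.
Darcy flux q = K · i = 1840 × 0.001893 = 3.483 m/day.
Seepage velocity v = q / n_e = 3.483 / 0.28 = 12.44 m/day.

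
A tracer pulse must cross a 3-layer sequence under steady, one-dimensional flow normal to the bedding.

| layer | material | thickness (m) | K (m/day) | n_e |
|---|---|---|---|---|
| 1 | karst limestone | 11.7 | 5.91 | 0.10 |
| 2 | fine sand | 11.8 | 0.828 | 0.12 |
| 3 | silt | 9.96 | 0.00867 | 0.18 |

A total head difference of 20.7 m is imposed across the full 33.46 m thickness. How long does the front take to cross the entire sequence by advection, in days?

With flow normal to the layers, continuity requires the same specific discharge q through every layer.
Σ(b_i/K_i) = 11.7/5.91 + 11.8/0.828 + 9.96/0.00867 = 1165 d.
q = Δh / Σ(b_i/K_i) = 20.7 / 1165 = 0.01777 m/day.
In each layer the seepage velocity is v_i = q/n_i, so the layer transit time is t_i = b_i·n_i / q:
  layer 1 (karst limestone): t_1 = 11.7 × 0.10 / 0.01777 = 65.85 d
  layer 2 (fine sand): t_2 = 11.8 × 0.12 / 0.01777 = 79.69 d
  layer 3 (silt): t_3 = 9.96 × 0.18 / 0.01777 = 100.9 d
Total t = Σ t_i = 246.4 days.

246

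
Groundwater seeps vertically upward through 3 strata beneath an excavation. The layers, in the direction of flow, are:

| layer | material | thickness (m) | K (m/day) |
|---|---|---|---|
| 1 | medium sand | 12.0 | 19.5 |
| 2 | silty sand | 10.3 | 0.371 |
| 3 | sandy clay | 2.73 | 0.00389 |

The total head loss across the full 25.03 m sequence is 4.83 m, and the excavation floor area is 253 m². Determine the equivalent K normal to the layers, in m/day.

Flow is perpendicular to layering, so the layers act in series and the equivalent K is the thickness-weighted harmonic mean.
Total thickness L = 12.0 + 10.3 + 2.73 = 25.03 m.
Σ(b_i/K_i) = 12.0/19.5 + 10.3/0.371 + 2.73/0.00389 = 730.2 d.
K_eq = L / Σ(b_i/K_i) = 25.03 / 730.2 = 0.03428 m/day.

0.0343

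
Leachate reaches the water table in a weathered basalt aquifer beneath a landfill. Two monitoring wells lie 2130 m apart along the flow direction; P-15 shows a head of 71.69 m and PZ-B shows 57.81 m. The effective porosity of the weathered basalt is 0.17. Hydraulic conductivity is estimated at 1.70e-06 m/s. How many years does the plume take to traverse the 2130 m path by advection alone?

Convert K: 1.70e-06 m/s × 86400 = 0.1469 m/day.
Hydraulic gradient i = (71.69 − 57.81) / 2130 = 13.88 / 2130 = 0.006516.
Darcy flux q = K · i = 0.1469 × 0.006516 = 0.0009571 m/day.
Seepage velocity v = q / n_e = 0.0009571 / 0.17 = 0.005630 m/day.
Travel time t = L / v = 2130 / 0.005630 = 3.783e+05 days = 1036 years.

1040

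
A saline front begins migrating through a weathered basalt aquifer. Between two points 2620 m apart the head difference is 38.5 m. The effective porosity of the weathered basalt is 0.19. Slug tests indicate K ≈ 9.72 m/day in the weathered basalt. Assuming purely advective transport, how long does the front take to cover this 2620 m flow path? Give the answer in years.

Hydraulic gradient i = Δh / L = 38.5 / 2620 = 0.01469.
Darcy flux q = K · i = 9.720 × 0.01469 = 0.1428 m/day.
Seepage velocity v = q / n_e = 0.1428 / 0.19 = 0.7517 m/day.
Travel time t = L / v = 2620 / 0.7517 = 3485 days = 9.542 years.

9.54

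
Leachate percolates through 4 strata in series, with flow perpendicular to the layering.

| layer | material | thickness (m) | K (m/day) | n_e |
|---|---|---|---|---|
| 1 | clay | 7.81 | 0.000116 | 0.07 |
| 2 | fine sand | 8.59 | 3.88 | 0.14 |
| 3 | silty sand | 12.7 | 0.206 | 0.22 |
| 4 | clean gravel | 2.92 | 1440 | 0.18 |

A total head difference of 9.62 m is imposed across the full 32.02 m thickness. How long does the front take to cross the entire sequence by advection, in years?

97.2

With flow normal to the layers, continuity requires the same specific discharge q through every layer.
Σ(b_i/K_i) = 7.81/0.000116 + 8.59/3.88 + 12.7/0.206 + 2.92/1440 = 67391 d.
q = Δh / Σ(b_i/K_i) = 9.62 / 67391 = 0.0001427 m/day.
In each layer the seepage velocity is v_i = q/n_i, so the layer transit time is t_i = b_i·n_i / q:
  layer 1 (clay): t_1 = 7.81 × 0.07 / 0.0001427 = 3830 d
  layer 2 (fine sand): t_2 = 8.59 × 0.14 / 0.0001427 = 8425 d
  layer 3 (silty sand): t_3 = 12.7 × 0.22 / 0.0001427 = 19573 d
  layer 4 (clean gravel): t_4 = 2.92 × 0.18 / 0.0001427 = 3682 d
Total t = Σ t_i = 35509 days = 97.22 years.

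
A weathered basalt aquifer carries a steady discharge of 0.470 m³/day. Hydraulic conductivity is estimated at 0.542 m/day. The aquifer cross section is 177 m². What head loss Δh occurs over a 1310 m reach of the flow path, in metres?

From Q = K·A·i, i = Q / (K·A) = 0.470 / (0.5420 × 177.0) = 0.004899.
Head loss Δh = i · L = 0.004899 × 1310 = 6.418 m.

6.42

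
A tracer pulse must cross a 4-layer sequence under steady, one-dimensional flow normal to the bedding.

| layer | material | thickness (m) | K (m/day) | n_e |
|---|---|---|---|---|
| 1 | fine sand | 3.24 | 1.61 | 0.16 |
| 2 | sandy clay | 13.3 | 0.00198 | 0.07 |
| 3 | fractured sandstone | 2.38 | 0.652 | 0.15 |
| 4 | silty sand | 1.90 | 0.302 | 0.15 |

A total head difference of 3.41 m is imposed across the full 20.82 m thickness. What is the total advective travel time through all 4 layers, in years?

11.3

With flow normal to the layers, continuity requires the same specific discharge q through every layer.
Σ(b_i/K_i) = 3.24/1.61 + 13.3/0.00198 + 2.38/0.652 + 1.90/0.302 = 6729 d.
q = Δh / Σ(b_i/K_i) = 3.41 / 6729 = 0.0005068 m/day.
In each layer the seepage velocity is v_i = q/n_i, so the layer transit time is t_i = b_i·n_i / q:
  layer 1 (fine sand): t_1 = 3.24 × 0.16 / 0.0005068 = 1023 d
  layer 2 (sandy clay): t_2 = 13.3 × 0.07 / 0.0005068 = 1837 d
  layer 3 (fractured sandstone): t_3 = 2.38 × 0.15 / 0.0005068 = 704.5 d
  layer 4 (silty sand): t_4 = 1.90 × 0.15 / 0.0005068 = 562.4 d
Total t = Σ t_i = 4127 days = 11.30 years.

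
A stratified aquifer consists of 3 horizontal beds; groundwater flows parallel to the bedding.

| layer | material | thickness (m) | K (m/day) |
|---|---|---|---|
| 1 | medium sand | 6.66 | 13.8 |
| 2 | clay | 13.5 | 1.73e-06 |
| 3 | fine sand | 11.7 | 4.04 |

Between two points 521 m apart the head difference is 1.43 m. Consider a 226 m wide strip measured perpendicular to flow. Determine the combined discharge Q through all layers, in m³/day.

86.3

Flow is parallel to layering, so each bed carries its own Darcy discharge and the transmissivities add.
Σ(K_i·b_i) = 13.8×6.66 + 1.73e-06×13.5 + 4.04×11.7 = 139.2 m²/day.
Hydraulic gradient i = Δh / L = 1.43 / 521 = 0.002745.
Q = Σ(K_i·b_i) · W · i = 139.2 × 226 × 0.002745 = 86.33 m³/day.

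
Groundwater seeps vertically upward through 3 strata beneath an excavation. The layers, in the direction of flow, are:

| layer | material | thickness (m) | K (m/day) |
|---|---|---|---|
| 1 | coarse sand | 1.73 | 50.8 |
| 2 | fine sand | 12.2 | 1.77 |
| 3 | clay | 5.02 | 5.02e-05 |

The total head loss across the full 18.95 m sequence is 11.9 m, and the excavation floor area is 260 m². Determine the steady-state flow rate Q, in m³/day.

Flow is perpendicular to layering, so the layers act in series and the equivalent K is the thickness-weighted harmonic mean.
Total thickness L = 1.73 + 12.2 + 5.02 = 18.95 m.
Σ(b_i/K_i) = 1.73/50.8 + 12.2/1.77 + 5.02/5.02e-05 = 1.000e+05 d.
K_eq = L / Σ(b_i/K_i) = 18.95 / 1.000e+05 = 0.0001895 m/day.
Q = K_eq · A · (Δh/L) = 0.0001895 × 260 × (11.9/18.95) = 0.03094 m³/day.

0.0309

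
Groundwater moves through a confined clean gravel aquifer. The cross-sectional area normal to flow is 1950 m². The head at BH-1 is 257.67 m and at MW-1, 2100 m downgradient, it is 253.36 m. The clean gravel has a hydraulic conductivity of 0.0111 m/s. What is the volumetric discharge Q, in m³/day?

Convert K: 0.0111 m/s × 86400 = 959.0 m/day.
Hydraulic gradient i = (257.67 − 253.36) / 2100 = 4.31 / 2100 = 0.002052.
Darcy's law: Q = K · A · i = 959.0 × 1950 × 0.002052 = 3838 m³/day.

3840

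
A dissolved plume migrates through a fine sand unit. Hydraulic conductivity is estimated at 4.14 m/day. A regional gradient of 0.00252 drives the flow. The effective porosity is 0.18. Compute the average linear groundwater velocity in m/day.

0.0580

Hydraulic gradient i = 0.00252.
Darcy flux q = K · i = 4.140 × 0.002520 = 0.01043 m/day.
Seepage velocity v = q / n_e = 0.01043 / 0.18 = 0.05796 m/day.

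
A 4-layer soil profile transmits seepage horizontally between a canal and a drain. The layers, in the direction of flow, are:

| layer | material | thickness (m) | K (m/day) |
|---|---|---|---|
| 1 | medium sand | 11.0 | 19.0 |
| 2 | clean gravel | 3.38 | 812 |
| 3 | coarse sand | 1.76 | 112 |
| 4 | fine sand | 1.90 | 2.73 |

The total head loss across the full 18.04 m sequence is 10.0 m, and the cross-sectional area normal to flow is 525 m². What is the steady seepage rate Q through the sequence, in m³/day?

Flow is perpendicular to layering, so the layers act in series and the equivalent K is the thickness-weighted harmonic mean.
Total thickness L = 11.0 + 3.38 + 1.76 + 1.90 = 18.04 m.
Σ(b_i/K_i) = 11.0/19.0 + 3.38/812 + 1.76/112 + 1.90/2.73 = 1.295 d.
K_eq = L / Σ(b_i/K_i) = 18.04 / 1.295 = 13.93 m/day.
Q = K_eq · A · (Δh/L) = 13.93 × 525 × (10.0/18.04) = 4055 m³/day.

4050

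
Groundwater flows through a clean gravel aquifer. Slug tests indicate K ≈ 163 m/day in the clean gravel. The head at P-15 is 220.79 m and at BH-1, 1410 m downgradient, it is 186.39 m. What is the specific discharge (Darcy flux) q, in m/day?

Hydraulic gradient i = (220.79 − 186.39) / 1410 = 34.4 / 1410 = 0.02440.
Specific discharge q = K · i = 163.0 × 0.02440 = 3.977 m/day.

3.98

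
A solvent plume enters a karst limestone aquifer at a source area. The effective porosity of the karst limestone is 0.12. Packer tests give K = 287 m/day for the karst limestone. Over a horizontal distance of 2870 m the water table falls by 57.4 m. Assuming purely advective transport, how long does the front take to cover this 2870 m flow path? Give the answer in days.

Hydraulic gradient i = Δh / L = 57.4 / 2870 = 0.02000.
Darcy flux q = K · i = 287.0 × 0.02000 = 5.740 m/day.
Seepage velocity v = q / n_e = 5.740 / 0.12 = 47.83 m/day.
Travel time t = L / v = 2870 / 47.83 = 60.00 days.

60.0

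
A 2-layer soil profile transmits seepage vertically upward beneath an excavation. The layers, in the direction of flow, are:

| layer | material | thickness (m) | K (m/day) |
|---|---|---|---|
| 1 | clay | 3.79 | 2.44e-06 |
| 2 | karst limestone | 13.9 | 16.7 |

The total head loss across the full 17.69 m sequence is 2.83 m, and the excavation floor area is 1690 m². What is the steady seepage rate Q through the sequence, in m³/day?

Flow is perpendicular to layering, so the layers act in series and the equivalent K is the thickness-weighted harmonic mean.
Total thickness L = 3.79 + 13.9 = 17.69 m.
Σ(b_i/K_i) = 3.79/2.44e-06 + 13.9/16.7 = 1.553e+06 d.
K_eq = L / Σ(b_i/K_i) = 17.69 / 1.553e+06 = 1.139e-05 m/day.
Q = K_eq · A · (Δh/L) = 1.139e-05 × 1690 × (2.83/17.69) = 0.003079 m³/day.

0.00308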